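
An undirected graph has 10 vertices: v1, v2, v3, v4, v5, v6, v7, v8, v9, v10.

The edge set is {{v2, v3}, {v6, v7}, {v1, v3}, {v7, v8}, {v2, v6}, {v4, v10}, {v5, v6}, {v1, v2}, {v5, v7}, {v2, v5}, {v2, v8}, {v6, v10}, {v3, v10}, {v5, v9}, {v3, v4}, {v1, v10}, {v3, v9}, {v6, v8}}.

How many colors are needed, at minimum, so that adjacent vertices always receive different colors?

3

v1, v2, v3 form a triangle, so at least 3 colors are needed.
3 colors suffice: color 1 → {v3, v6}; color 2 → {v2, v7, v9, v10}; color 3 → {v1, v4, v5, v8}. Every edge joins two different colors.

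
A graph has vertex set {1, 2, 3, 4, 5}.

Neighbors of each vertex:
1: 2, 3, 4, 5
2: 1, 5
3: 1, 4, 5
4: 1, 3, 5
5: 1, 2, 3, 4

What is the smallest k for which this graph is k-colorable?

4

1, 3, 4, 5 form a clique, so at least 4 colors are needed.
4 colors suffice: color red → {5}; color blue → {1}; color green → {2, 4}; color yellow → {3}. No two adjacent vertices share a color.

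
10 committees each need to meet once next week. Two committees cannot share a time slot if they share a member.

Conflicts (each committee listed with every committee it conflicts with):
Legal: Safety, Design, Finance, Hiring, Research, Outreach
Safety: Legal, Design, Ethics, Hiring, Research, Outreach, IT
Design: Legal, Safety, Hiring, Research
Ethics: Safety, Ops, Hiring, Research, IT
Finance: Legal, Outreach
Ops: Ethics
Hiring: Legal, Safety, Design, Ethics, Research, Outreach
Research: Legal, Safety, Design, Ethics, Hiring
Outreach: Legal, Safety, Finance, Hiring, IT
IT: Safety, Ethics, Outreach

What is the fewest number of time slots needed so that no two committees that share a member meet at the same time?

5

Legal, Safety, Design, Hiring, Research are mutually in conflict, so at least 5 time slots are needed.
5 time slots suffice: Legal=3, Safety=1, Design=5, Ethics=3, Finance=1, Ops=1, Hiring=2, Research=4, Outreach=4, IT=2. Each listed conflict is separated.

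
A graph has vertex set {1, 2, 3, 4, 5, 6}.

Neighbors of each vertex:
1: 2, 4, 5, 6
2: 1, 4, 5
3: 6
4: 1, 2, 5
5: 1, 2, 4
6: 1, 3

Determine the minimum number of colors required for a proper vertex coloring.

4

1, 2, 4, 5 are mutually adjacent (a clique of size 4), so at least 4 colors are needed.
4 colors suffice: color a → {1, 3}; color b → {2, 6}; color c → {4}; color d → {5}. Every edge joins two different colors.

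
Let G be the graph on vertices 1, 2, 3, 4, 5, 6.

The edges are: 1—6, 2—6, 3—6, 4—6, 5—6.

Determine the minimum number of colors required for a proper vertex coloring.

1 and 6 are adjacent, so at least 2 colors are needed.
2 colors suffice: 1=b, 2=b, 3=b, 4=b, 5=b, 6=a. Each edge has distinct colors on its endpoints.

2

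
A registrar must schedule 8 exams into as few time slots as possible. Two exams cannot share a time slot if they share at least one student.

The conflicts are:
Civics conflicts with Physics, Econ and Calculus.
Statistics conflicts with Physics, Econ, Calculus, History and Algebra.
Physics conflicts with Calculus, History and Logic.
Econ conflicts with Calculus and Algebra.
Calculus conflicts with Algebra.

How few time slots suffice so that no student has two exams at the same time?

4

Statistics, Econ, Calculus, Algebra are mutually in conflict, so at least 4 time slots are needed.
Using 4 time slots: Civics=1, Statistics=1, Physics=2, Econ=2, Calculus=3, History=3, Logic=1, Algebra=4. Every pair that conflicts lands in different time slots.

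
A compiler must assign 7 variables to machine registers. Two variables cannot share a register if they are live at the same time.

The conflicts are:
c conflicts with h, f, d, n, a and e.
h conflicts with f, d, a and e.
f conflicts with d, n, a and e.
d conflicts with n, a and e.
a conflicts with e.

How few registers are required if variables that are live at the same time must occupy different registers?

6

c, h, f, d, a, e all conflict with each other, so at least 6 registers are needed.
6 registers suffice: register 1 → {c}; register 2 → {d}; register 3 → {f}; register 4 → {n, a}; register 5 → {e}; register 6 → {h}. Every pair that conflicts lands in different registers.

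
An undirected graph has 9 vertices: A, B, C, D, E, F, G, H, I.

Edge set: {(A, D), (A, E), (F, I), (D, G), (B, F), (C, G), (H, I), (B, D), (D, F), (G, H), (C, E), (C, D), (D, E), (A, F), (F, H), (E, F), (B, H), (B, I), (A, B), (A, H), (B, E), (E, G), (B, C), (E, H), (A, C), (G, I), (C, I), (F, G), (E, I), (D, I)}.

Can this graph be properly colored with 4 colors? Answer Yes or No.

No

E, F, G, H, I are pairwise adjacent (a clique of size 5), so at least 5 colors are needed.
So 4 colors are not enough.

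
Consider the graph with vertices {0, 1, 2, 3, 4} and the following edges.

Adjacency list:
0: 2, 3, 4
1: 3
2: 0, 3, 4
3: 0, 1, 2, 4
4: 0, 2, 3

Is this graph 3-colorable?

0, 2, 3, 4 are mutually adjacent (a clique of size 4), so at least 4 colors are needed.
So 3 colors are not enough.

No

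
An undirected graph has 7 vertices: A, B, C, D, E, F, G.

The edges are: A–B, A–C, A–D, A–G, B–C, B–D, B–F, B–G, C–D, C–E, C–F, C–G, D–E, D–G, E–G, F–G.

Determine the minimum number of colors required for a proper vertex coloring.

A, B, C, D, G are mutually adjacent (a clique of size 5), so at least 5 colors are needed.
5 colors suffice: color 1 → {G}; color 2 → {C}; color 3 → {B, E}; color 4 → {D, F}; color 5 → {A}. Each edge has distinct colors on its endpoints.

5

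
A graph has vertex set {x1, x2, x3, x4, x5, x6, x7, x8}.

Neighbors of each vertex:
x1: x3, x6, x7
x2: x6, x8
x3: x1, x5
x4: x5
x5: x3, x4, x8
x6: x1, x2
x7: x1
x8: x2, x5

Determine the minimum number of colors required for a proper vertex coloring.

x2 and x8 are adjacent, so at least 2 colors are needed.
2 colors suffice: color 1 → {x1, x2, x5}; color 2 → {x3, x4, x6, x7, x8}. Every edge joins two different colors.

2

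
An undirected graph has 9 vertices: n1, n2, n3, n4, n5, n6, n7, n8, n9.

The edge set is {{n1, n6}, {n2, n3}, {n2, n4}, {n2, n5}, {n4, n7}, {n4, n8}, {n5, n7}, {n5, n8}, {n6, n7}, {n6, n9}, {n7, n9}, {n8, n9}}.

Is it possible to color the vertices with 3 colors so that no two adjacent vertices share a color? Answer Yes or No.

The chromatic number is 3. n6, n7, n9 are pairwise adjacent, so at least 3 colors are needed.
3 colors suffice: color 1 → {n1, n2, n7, n8}; color 2 → {n3, n4, n5, n9}; color 3 → {n6}.
That is already a proper 3-coloring.

Yes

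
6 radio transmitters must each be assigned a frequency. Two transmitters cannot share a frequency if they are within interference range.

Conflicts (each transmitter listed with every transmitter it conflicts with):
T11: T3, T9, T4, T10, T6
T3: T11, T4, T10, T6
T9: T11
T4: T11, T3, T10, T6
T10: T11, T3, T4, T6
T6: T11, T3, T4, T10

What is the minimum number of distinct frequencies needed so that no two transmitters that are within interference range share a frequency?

5

T11, T3, T4, T10, T6 all conflict with each other, so at least 5 frequencies are needed.
5 frequencies suffice: T11=1, T3=4, T9=2, T4=5, T10=3, T6=2. Every pair that conflicts lands in different frequencies.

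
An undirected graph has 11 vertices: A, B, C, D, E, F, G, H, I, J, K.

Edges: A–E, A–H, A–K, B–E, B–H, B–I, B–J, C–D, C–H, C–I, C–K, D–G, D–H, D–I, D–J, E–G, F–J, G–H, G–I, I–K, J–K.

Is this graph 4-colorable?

The chromatic number is 3. C, I, K form a triangle, so at least 3 colors are needed.
3 colors suffice: A=green, B=red, C=green, D=red, E=blue, F=red, G=green, H=blue, I=blue, J=blue, K=red.
Since 4 ≥ 3, a proper 4-coloring certainly exists.

Yes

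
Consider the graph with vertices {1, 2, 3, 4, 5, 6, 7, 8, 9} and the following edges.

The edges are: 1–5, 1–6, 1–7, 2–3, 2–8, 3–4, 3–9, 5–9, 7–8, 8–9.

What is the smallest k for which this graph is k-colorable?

The cycle 9-5-1-7-8-9 has odd length 5, so it cannot be 2-colored; at least 3 colors are needed.
3 colors suffice: 1=red, 2=blue, 3=red, 4=blue, 5=green, 6=blue, 7=blue, 8=red, 9=blue. Each edge has distinct colors on its endpoints.

3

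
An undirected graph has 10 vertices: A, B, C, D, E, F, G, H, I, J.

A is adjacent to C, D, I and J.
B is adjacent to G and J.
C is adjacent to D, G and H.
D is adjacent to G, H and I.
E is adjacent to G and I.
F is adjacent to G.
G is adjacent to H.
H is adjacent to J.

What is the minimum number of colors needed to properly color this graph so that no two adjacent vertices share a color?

4

C, D, G, H are mutually adjacent (a clique of size 4), so at least 4 colors are needed.
A valid assignment using 4 colors: A=1, B=3, C=3, D=2, E=2, F=2, G=1, H=4, I=3, J=2. No two adjacent vertices share a color.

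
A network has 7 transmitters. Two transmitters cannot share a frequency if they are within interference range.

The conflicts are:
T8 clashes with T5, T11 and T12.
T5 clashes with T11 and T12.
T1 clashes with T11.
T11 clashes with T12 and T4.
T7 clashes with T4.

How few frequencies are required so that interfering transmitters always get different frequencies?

4

T8, T5, T11, T12 pairwise conflict, so at least 4 frequencies are needed.
4 frequencies suffice: T8=4, T5=2, T1=2, T11=1, T7=1, T12=3, T4=2. Every pair that conflicts lands in different frequencies.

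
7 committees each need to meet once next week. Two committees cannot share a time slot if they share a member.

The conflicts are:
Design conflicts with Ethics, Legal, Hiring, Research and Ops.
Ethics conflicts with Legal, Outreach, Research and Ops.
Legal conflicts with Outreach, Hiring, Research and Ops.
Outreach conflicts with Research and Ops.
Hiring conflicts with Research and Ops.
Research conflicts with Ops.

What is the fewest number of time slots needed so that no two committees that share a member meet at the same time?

Ethics, Legal, Outreach, Research, Ops are mutually in conflict, so at least 5 time slots are needed.
5 time slots suffice: Design=4, Ethics=5, Legal=2, Outreach=4, Hiring=5, Research=1, Ops=3. No two conflicting committees share a time slot.

5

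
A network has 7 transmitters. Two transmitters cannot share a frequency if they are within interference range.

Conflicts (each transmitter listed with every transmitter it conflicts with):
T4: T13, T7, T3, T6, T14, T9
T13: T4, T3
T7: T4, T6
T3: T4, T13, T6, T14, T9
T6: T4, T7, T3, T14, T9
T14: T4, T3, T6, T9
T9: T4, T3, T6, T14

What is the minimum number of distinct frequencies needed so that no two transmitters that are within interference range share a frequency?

T4, T3, T6, T14, T9 are mutually in conflict, so at least 5 frequencies are needed.
A valid assignment using 5 frequencies: T4=1, T13=2, T7=3, T3=3, T6=2, T14=4, T9=5. Every pair that conflicts lands in different frequencies.

5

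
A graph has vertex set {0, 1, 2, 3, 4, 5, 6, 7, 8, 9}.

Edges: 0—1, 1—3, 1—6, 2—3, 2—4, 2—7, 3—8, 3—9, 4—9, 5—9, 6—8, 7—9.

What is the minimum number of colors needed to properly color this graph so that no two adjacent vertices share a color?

2

5 and 9 are adjacent, so at least 2 colors are needed.
2 colors suffice: color red → {0, 3, 4, 5, 6, 7}; color blue → {1, 2, 8, 9}. Every edge joins two different colors.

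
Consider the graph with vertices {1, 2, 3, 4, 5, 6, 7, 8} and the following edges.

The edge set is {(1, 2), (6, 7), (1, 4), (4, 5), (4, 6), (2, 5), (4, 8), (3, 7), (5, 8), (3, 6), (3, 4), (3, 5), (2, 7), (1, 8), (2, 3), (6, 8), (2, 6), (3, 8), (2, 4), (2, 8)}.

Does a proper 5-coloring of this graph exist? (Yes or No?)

Yes

The chromatic number is 5. 2, 3, 4, 5, 8 are pairwise adjacent (a clique of size 5), so at least 5 colors are needed.
5 colors suffice: color red → {2}; color blue → {1, 3}; color green → {4, 7}; color yellow → {8}; color purple → {5, 6}.
That is already a proper 5-coloring.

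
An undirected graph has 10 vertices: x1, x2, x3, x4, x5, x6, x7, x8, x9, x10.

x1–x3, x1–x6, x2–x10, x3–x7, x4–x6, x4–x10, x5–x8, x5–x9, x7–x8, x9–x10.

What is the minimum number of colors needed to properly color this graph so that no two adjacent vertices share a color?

The cycle x3-x1-x6-x4-x10-x9-x5-x8-x7-x3 has odd length 9, so it cannot be 2-colored; at least 3 colors are needed.
One proper 3-coloring: x1=3, x2=2, x3=2, x4=2, x5=1, x6=1, x7=1, x8=2, x9=2, x10=1. Each edge has distinct colors on its endpoints.

3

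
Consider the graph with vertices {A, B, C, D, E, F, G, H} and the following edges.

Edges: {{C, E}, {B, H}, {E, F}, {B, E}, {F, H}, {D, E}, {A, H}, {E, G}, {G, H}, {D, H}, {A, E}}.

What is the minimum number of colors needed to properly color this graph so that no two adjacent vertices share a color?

A and E are adjacent, so at least 2 colors are needed.
2 colors suffice: A=blue, B=blue, C=blue, D=blue, E=red, F=blue, G=blue, H=red. Each edge has distinct colors on its endpoints.

2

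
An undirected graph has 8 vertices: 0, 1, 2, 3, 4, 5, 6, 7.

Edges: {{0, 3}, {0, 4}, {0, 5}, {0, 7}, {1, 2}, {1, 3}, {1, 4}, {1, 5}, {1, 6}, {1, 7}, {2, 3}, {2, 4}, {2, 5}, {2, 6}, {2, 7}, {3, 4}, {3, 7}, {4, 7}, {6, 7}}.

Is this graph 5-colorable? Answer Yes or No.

The chromatic number is 5. 1, 2, 3, 4, 7 are pairwise adjacent (a clique of size 5), so at least 5 colors are needed.
One proper 5-coloring: 0=red, 1=red, 2=green, 3=purple, 4=yellow, 5=blue, 6=yellow, 7=blue.
That is already a proper 5-coloring.

Yes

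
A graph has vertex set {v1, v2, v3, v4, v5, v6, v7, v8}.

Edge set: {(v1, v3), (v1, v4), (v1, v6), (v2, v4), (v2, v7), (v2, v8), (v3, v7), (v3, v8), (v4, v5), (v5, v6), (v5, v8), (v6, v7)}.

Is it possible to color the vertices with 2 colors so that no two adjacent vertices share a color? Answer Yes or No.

No

The cycle v5-v8-v3-v7-v6-v5 has odd length 5, so it cannot be 2-colored; at least 3 colors are needed.
So 2 colors are not enough.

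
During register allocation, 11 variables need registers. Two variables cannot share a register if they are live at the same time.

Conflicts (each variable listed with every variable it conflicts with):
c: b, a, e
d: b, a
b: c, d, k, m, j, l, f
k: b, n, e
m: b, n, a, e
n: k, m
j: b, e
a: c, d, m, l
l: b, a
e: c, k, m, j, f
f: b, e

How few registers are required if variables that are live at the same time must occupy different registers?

2

m and a conflict, so at least 2 registers are needed.
2 registers suffice: register 1 → {b, n, a, e}; register 2 → {c, d, k, m, j, l, f}. Every pair that conflicts lands in different registers.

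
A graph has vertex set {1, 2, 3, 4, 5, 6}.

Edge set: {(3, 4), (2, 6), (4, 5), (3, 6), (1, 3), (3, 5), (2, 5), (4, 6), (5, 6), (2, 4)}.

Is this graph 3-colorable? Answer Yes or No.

3, 4, 5, 6 are mutually adjacent (a clique of size 4), so at least 4 colors are needed.
So 3 colors are not enough.

No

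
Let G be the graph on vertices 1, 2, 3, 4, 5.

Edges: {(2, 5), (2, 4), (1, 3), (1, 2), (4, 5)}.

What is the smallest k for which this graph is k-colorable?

2, 4, 5 are pairwise adjacent, so at least 3 colors are needed.
3 colors suffice: 1=b, 2=a, 3=a, 4=b, 5=c. Every edge joins two different colors.

3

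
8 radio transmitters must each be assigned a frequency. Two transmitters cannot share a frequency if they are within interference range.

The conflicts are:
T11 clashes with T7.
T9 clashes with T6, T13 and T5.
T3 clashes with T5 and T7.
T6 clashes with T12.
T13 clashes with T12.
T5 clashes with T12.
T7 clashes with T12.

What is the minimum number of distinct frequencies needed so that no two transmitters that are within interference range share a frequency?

T3 and T5 conflict, so at least 2 frequencies are needed.
2 frequencies suffice: frequency 1 → {T11, T9, T3, T12}; frequency 2 → {T6, T13, T5, T7}. No two conflicting transmitters share a frequency.

2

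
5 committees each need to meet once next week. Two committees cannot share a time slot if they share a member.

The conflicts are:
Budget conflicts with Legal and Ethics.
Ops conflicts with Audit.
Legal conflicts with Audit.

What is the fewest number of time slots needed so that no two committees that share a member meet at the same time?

2

Budget and Legal conflict, so at least 2 time slots are needed.
Using 2 time slots: Budget=1, Ops=2, Legal=2, Audit=1, Ethics=2. No two conflicting committees share a time slot.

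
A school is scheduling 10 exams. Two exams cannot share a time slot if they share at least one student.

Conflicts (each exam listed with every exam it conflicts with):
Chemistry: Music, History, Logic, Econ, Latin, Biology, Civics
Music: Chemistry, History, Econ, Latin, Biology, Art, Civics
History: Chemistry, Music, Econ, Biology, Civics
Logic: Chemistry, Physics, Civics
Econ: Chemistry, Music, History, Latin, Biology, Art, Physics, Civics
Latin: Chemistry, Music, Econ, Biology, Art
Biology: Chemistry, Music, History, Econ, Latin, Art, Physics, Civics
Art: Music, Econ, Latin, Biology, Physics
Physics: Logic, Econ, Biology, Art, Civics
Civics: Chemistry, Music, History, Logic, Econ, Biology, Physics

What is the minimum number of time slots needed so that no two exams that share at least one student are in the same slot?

Chemistry, Music, History, Econ, Biology, Civics are mutually in conflict, so at least 6 time slots are needed.
6 time slots suffice: time slot 1 → {Logic, Econ}; time slot 2 → {Biology}; time slot 3 → {Chemistry, Physics}; time slot 4 → {Art, Civics}; time slot 5 → {Music}; time slot 6 → {History, Latin}. Every pair that conflicts lands in different time slots.

6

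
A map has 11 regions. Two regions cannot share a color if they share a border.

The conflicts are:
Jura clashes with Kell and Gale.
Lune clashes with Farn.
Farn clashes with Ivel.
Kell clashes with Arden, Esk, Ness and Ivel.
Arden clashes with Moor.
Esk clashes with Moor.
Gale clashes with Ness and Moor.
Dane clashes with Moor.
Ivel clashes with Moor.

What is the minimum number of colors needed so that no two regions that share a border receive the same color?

3

The cycle Moor-Esk-Kell-Ness-Gale-Moor has odd length 5, so it cannot be 2-colored; at least 3 colors are needed.
A valid assignment using 3 colors: Jura=3, Lune=2, Farn=1, Kell=1, Arden=2, Esk=2, Gale=2, Dane=2, Ness=3, Ivel=2, Moor=1. No two conflicting regions share a color.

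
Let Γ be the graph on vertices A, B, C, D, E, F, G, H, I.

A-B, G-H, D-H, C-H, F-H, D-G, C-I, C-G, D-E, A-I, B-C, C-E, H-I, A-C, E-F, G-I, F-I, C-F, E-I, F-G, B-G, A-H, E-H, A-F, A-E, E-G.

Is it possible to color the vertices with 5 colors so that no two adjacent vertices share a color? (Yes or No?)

No

A, C, E, F, H, I form a clique, so at least 6 colors are needed.
So 5 colors are not enough.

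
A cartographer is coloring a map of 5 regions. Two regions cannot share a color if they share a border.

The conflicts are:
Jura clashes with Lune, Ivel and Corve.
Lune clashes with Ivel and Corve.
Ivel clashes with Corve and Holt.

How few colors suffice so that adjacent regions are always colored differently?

4

Jura, Lune, Ivel, Corve pairwise conflict, so at least 4 colors are needed.
4 colors suffice: color 1 → {Ivel}; color 2 → {Corve, Holt}; color 3 → {Lune}; color 4 → {Jura}. Each listed conflict is separated.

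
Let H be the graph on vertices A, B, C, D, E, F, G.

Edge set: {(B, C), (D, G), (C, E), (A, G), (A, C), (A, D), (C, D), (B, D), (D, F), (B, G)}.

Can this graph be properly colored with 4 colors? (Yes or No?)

Yes

The chromatic number is 3. B, D, G are mutually adjacent, so at least 3 colors are needed.
3 colors suffice: color red → {D, E}; color blue → {C, F, G}; color green → {A, B}.
Since 4 ≥ 3, a proper 4-coloring certainly exists.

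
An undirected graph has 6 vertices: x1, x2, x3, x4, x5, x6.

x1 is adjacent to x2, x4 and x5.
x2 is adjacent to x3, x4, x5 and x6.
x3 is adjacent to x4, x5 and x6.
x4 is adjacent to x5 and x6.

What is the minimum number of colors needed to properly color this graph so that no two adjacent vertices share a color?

4

x2, x3, x4, x5 are mutually adjacent (a clique of size 4), so at least 4 colors are needed.
4 colors suffice: color 1 → {x2}; color 2 → {x4}; color 3 → {x5, x6}; color 4 → {x1, x3}. No two adjacent vertices share a color.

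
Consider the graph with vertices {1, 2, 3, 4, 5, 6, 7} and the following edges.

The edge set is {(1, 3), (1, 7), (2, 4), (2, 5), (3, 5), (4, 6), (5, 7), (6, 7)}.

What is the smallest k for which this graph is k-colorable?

3

The cycle 6-7-5-2-4-6 has odd length 5, so it cannot be 2-colored; at least 3 colors are needed.
3 colors suffice: color a → {1, 5, 6}; color b → {2, 3, 7}; color c → {4}. Every edge joins two different colors.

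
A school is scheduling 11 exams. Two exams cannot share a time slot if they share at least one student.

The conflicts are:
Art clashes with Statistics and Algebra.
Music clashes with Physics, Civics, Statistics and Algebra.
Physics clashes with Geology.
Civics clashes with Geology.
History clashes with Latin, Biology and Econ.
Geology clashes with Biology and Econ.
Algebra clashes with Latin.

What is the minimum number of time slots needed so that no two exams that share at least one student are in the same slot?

The cycle Music-Physics-Geology-Biology-History-Latin-Algebra-Music has odd length 7, so it cannot be 2-colored; at least 3 time slots are needed.
3 time slots suffice: time slot 1 → {Art, Music, History, Geology}; time slot 2 → {Physics, Civics, Statistics, Algebra, Biology, Econ}; time slot 3 → {Latin}. No two conflicting exams share a time slot.

3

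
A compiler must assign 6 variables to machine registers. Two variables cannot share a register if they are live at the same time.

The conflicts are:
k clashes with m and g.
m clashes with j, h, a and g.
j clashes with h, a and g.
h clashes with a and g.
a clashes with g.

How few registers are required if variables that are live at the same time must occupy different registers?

m, j, h, a, g are mutually in conflict, so at least 5 registers are needed.
5 registers suffice: register 1 → {m}; register 2 → {g}; register 3 → {k, a}; register 4 → {j}; register 5 → {h}. Every pair that conflicts lands in different registers.

5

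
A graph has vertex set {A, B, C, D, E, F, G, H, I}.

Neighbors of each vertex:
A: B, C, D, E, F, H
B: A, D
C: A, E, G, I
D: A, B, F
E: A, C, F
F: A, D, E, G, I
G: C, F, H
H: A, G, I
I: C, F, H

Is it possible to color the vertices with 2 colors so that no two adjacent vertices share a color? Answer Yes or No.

A, B, D form a triangle, so at least 3 colors are needed.
So 2 colors are not enough.

No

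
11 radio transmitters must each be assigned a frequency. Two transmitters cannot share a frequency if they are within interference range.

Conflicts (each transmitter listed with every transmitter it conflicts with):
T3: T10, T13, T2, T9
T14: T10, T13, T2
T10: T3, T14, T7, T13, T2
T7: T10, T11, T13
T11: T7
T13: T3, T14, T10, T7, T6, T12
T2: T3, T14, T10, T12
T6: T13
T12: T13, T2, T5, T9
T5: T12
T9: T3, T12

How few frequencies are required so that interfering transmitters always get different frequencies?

3

T3, T10, T2 are mutually in conflict, so at least 3 frequencies are needed.
Using 3 frequencies: T3=3, T14=3, T10=2, T7=3, T11=1, T13=1, T2=1, T6=2, T12=2, T5=1, T9=1. No two conflicting transmitters share a frequency.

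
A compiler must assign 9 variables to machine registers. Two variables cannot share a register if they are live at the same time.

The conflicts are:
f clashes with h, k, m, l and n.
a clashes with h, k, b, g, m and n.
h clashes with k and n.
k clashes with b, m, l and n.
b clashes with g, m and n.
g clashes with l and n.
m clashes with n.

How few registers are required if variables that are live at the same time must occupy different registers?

5

a, k, b, m, n are mutually in conflict, so at least 5 registers are needed.
5 registers suffice: register 1 → {l, n}; register 2 → {k, g}; register 3 → {f, a}; register 4 → {h, m}; register 5 → {b}. Every pair that conflicts lands in different registers.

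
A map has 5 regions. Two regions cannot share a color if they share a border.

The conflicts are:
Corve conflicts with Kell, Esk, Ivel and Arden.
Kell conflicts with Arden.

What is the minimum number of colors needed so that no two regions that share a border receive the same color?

3

Corve, Kell, Arden pairwise conflict, so at least 3 colors are needed.
One proper 3-coloring: Corve=1, Kell=2, Esk=2, Ivel=2, Arden=3. Each listed conflict is separated.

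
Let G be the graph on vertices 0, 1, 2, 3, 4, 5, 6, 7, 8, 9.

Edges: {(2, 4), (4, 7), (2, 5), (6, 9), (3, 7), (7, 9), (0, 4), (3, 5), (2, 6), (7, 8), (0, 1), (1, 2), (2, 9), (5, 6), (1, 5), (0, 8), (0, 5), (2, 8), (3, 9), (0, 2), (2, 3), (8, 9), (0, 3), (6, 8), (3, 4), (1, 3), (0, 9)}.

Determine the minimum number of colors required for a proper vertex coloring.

5

0, 1, 2, 3, 5 are mutually adjacent (a clique of size 5), so at least 5 colors are needed.
A valid assignment using 5 colors: 0=blue, 1=purple, 2=red, 3=green, 4=yellow, 5=yellow, 6=blue, 7=red, 8=green, 9=yellow. Each edge has distinct colors on its endpoints.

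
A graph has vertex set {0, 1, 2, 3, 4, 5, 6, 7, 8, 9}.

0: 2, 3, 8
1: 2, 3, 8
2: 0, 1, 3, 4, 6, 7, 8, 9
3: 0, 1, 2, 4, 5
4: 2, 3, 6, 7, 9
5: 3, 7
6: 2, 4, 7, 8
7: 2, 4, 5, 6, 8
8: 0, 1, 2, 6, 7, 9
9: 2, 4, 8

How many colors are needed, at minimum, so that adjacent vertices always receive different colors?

2, 4, 6, 7 are mutually adjacent (a clique of size 4), so at least 4 colors are needed.
4 colors suffice: color a → {2, 5}; color b → {4, 8}; color c → {3, 7, 9}; color d → {0, 1, 6}. Every edge joins two different colors.

4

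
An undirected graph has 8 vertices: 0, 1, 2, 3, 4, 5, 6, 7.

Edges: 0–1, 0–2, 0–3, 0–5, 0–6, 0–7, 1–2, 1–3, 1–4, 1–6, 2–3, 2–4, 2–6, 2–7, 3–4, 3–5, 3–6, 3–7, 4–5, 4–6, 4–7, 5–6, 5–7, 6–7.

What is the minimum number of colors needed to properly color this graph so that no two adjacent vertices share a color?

1, 2, 3, 4, 6 are pairwise adjacent (a clique of size 5), so at least 5 colors are needed.
A valid assignment using 5 colors: 0=yellow, 1=purple, 2=green, 3=blue, 4=yellow, 5=green, 6=red, 7=purple. No two adjacent vertices share a color.

5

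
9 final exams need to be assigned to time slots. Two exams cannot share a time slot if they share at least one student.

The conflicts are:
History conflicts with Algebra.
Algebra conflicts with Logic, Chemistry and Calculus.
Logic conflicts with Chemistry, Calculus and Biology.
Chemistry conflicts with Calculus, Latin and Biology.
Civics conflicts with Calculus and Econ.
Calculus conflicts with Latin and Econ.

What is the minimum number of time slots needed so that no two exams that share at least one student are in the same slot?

4

Algebra, Logic, Chemistry, Calculus pairwise conflict, so at least 4 time slots are needed.
4 time slots suffice: time slot 1 → {History, Calculus, Biology}; time slot 2 → {Chemistry, Civics}; time slot 3 → {Algebra, Latin, Econ}; time slot 4 → {Logic}. Each listed conflict is separated.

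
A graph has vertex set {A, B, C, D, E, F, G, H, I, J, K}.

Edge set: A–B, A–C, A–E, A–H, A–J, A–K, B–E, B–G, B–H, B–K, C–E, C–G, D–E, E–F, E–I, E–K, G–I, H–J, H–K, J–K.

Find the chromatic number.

4

A, B, H, K form a clique, so at least 4 colors are needed.
4 colors suffice: A=2, B=3, C=3, D=2, E=1, F=2, G=1, H=1, I=2, J=3, K=4. Each edge has distinct colors on its endpoints.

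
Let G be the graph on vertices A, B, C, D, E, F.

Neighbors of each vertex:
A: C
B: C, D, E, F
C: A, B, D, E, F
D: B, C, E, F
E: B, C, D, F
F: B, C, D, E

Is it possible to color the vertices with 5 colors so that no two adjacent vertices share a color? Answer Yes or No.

The chromatic number is 5. B, C, D, E, F form a clique, so at least 5 colors are needed.
5 colors suffice: color 1 → {C}; color 2 → {A, F}; color 3 → {E}; color 4 → {D}; color 5 → {B}.
That is already a proper 5-coloring.

Yes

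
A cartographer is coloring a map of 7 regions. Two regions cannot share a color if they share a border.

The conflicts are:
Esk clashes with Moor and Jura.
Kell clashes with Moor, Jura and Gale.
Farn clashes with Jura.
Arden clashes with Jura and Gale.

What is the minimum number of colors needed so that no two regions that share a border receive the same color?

Kell and Gale conflict, so at least 2 colors are needed.
2 colors suffice: color 1 → {Moor, Jura, Gale}; color 2 → {Esk, Kell, Farn, Arden}. Each listed conflict is separated.

2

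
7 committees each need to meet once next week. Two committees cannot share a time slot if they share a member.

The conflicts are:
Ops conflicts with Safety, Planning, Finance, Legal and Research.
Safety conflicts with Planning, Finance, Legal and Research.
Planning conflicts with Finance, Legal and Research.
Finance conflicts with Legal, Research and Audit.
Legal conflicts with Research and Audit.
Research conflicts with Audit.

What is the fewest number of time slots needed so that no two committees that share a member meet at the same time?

Ops, Safety, Planning, Finance, Legal, Research are mutually in conflict, so at least 6 time slots are needed.
6 time slots suffice: Ops=5, Safety=6, Planning=4, Finance=3, Legal=1, Research=2, Audit=4. No two conflicting committees share a time slot.

6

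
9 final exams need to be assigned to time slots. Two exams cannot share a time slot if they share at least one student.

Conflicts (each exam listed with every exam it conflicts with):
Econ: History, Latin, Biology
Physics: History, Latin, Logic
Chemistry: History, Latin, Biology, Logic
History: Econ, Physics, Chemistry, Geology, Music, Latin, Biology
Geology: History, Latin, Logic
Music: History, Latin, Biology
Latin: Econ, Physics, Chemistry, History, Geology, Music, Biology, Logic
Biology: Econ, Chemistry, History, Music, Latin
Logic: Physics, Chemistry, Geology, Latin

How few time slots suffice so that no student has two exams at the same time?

History, Music, Latin, Biology pairwise conflict, so at least 4 time slots are needed.
A valid assignment using 4 time slots: Econ=4, Physics=3, Chemistry=4, History=2, Geology=3, Music=4, Latin=1, Biology=3, Logic=2. No two conflicting exams share a time slot.

4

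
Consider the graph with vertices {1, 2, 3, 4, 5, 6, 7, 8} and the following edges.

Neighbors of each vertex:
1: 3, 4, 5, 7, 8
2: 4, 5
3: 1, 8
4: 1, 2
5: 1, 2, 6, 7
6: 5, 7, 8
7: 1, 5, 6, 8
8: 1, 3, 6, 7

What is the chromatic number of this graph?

5, 6, 7 are pairwise adjacent, so at least 3 colors are needed.
One proper 3-coloring: 1=red, 2=red, 3=green, 4=blue, 5=blue, 6=red, 7=green, 8=blue. No two adjacent vertices share a color.

3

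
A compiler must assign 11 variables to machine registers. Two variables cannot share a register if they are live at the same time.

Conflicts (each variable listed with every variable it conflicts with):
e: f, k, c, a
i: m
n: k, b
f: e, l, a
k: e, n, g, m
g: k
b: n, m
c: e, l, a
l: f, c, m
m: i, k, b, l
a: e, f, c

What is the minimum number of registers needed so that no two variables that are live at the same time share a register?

e, c, a are mutually in conflict, so at least 3 registers are needed.
3 registers suffice: register 1 → {i, f, k, b, c}; register 2 → {e, n, g, m}; register 3 → {l, a}. Each listed conflict is separated.

3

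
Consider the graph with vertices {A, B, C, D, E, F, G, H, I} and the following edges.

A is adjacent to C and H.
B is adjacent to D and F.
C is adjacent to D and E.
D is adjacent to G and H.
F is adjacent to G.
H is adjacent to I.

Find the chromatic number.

B and F are adjacent, so at least 2 colors are needed.
A valid assignment using 2 colors: A=1, B=2, C=2, D=1, E=1, F=1, G=2, H=2, I=1. Every edge joins two different colors.

2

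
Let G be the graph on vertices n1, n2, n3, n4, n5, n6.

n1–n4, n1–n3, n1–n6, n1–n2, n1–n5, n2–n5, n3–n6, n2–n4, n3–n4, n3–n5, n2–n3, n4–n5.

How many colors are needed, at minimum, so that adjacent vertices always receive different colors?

5

n1, n2, n3, n4, n5 are pairwise adjacent (a clique of size 5), so at least 5 colors are needed.
5 colors suffice: n1=R, n2=G, n3=B, n4=Y, n5=P, n6=G. No two adjacent vertices share a color.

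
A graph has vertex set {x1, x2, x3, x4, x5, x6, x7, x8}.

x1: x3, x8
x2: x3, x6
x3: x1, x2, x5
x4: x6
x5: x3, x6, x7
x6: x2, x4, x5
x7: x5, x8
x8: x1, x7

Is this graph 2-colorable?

No

The cycle x8-x7-x5-x3-x1-x8 has odd length 5, so it cannot be 2-colored; at least 3 colors are needed.
So 2 colors are not enough.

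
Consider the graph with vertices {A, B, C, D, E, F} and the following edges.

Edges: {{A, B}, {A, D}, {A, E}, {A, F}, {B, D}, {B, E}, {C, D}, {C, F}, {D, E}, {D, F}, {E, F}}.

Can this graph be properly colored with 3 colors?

No

A, B, D, E form a clique, so at least 4 colors are needed.
So 3 colors are not enough.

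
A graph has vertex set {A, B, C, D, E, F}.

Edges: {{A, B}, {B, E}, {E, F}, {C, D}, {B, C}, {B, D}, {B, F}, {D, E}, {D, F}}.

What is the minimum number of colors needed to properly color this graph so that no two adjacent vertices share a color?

B, D, E, F are mutually adjacent (a clique of size 4), so at least 4 colors are needed.
One proper 4-coloring: A=2, B=1, C=3, D=2, E=4, F=3. No two adjacent vertices share a color.

4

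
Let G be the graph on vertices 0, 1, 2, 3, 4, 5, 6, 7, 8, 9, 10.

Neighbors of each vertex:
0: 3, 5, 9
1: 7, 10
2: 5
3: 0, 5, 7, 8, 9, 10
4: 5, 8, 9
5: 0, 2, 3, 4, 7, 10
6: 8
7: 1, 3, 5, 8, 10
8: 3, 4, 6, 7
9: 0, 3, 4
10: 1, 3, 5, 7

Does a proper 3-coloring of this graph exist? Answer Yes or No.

3, 5, 7, 10 form a clique, so at least 4 colors are needed.
So 3 colors are not enough.

No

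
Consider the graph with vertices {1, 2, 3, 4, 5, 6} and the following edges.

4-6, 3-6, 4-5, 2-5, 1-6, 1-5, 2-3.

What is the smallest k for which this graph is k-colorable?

The cycle 3-6-1-5-2-3 has odd length 5, so it cannot be 2-colored; at least 3 colors are needed.
One proper 3-coloring: 1=blue, 2=blue, 3=green, 4=blue, 5=red, 6=red. Every edge joins two different colors.

3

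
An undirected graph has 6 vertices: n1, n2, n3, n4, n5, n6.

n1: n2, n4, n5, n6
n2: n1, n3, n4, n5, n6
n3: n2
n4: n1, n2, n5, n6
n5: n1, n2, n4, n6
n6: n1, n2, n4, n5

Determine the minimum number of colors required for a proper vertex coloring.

n1, n2, n4, n5, n6 are mutually adjacent (a clique of size 5), so at least 5 colors are needed.
A valid assignment using 5 colors: n1=G, n2=R, n3=B, n4=B, n5=Y, n6=P. Every edge joins two different colors.

5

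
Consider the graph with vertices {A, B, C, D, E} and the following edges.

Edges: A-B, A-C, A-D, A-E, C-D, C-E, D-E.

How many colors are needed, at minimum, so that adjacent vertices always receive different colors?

A, C, D, E are pairwise adjacent (a clique of size 4), so at least 4 colors are needed.
4 colors suffice: A=red, B=blue, C=blue, D=green, E=yellow. Every edge joins two different colors.

4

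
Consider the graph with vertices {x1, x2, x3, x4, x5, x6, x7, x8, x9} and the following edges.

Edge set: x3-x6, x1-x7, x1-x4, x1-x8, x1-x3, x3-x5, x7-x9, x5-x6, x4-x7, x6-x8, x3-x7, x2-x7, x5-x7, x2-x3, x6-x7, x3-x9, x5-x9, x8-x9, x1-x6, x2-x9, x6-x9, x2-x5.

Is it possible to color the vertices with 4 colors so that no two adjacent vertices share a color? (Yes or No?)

x2, x3, x5, x7, x9 are pairwise adjacent (a clique of size 5), so at least 5 colors are needed.
So 4 colors are not enough.

No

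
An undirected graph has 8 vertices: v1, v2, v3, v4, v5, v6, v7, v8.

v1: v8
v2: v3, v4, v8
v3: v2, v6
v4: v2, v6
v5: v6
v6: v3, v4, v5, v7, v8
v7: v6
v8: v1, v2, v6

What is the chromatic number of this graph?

2

v2 and v8 are adjacent, so at least 2 colors are needed.
2 colors suffice: color 1 → {v1, v2, v6}; color 2 → {v3, v4, v5, v7, v8}. No two adjacent vertices share a color.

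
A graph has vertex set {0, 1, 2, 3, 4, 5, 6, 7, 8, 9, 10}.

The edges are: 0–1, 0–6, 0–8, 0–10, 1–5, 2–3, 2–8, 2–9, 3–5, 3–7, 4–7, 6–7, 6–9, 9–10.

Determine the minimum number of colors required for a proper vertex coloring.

3

The cycle 2-3-7-6-9-2 has odd length 5, so it cannot be 2-colored; at least 3 colors are needed.
3 colors suffice: color red → {0, 2, 5, 7}; color blue → {1, 3, 4, 6, 8, 10}; color green → {9}. No two adjacent vertices share a color.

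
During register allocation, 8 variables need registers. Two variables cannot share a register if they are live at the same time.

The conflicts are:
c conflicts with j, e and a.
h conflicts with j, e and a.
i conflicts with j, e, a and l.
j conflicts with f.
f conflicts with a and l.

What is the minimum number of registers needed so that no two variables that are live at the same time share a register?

2

c and j conflict, so at least 2 registers are needed.
2 registers suffice: register 1 → {c, h, i, f}; register 2 → {j, e, a, l}. No two conflicting variables share a register.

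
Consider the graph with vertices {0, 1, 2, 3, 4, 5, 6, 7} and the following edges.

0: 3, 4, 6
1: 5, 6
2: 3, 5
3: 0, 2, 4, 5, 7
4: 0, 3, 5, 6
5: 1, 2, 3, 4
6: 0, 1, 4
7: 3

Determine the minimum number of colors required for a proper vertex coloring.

2, 3, 5 are mutually adjacent, so at least 3 colors are needed.
3 colors suffice: 0=c, 1=b, 2=b, 3=a, 4=b, 5=c, 6=a, 7=b. Each edge has distinct colors on its endpoints.

3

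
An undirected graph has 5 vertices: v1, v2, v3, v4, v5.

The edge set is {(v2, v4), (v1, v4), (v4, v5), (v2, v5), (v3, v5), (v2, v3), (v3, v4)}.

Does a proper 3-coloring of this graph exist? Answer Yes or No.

No

v2, v3, v4, v5 are mutually adjacent (a clique of size 4), so at least 4 colors are needed.
So 3 colors are not enough.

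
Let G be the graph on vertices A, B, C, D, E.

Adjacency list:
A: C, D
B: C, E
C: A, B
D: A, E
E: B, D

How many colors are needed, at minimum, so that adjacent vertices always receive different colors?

3

The cycle C-B-E-D-A-C has odd length 5, so it cannot be 2-colored; at least 3 colors are needed.
One proper 3-coloring: A=red, B=blue, C=green, D=blue, E=red. Each edge has distinct colors on its endpoints.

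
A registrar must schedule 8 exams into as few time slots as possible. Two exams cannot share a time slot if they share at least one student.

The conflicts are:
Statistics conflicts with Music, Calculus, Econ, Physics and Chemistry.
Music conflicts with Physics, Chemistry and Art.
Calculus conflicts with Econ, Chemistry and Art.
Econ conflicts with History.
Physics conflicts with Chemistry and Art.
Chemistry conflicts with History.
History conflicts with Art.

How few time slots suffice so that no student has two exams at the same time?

4

Statistics, Music, Physics, Chemistry pairwise conflict, so at least 4 time slots are needed.
4 time slots suffice: time slot 1 → {Statistics, Art}; time slot 2 → {Econ, Chemistry}; time slot 3 → {Calculus, Physics, History}; time slot 4 → {Music}. Every pair that conflicts lands in different time slots.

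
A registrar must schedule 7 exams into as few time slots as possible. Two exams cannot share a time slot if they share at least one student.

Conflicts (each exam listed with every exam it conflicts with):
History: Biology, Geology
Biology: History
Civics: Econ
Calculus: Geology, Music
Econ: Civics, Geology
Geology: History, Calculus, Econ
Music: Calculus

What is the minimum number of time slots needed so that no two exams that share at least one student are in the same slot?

2

Calculus and Geology conflict, so at least 2 time slots are needed.
2 time slots suffice: time slot 1 → {Biology, Civics, Geology, Music}; time slot 2 → {History, Calculus, Econ}. Every pair that conflicts lands in different time slots.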